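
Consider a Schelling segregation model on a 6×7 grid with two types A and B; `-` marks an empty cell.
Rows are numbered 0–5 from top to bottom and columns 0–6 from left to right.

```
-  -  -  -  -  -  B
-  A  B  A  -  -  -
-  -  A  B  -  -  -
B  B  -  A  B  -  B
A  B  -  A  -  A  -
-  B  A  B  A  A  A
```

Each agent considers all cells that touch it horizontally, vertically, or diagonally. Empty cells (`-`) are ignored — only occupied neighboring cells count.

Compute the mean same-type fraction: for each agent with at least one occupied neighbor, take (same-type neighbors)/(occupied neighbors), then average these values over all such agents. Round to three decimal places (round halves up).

(0,6)B — no occupied neighbors
(1,1)A 1/2
(1,2)B 1/4
(1,3)A 1/3
(2,2)A 3/6
(2,3)B 2/5
(3,0)B 2/3
(3,1)B 2/4
(3,3)A 2/4
(3,4)B 1/4
(3,6)B 0/1
(4,0)A 0/4
(4,1)B 3/5
(4,3)A 3/5
(4,5)A 3/5
(5,1)B 1/3
(5,2)A 1/4
(5,3)B 0/3
(5,4)A 3/4
(5,5)A 3/3
(5,6)A 2/2
Sum over 20 agents: 1/2 + 1/4 + 1/3 + 3/6 + 2/5 + 2/3 + 2/4 + 2/4 + 1/4 + 0/1 + 0/4 + 3/5 + 3/5 + 3/5 + 1/3 + 1/4 + 0/3 + 3/4 + 3/3 + 2/2 = 271/30; mean = 271/30 ÷ 20 = 271/600 = 0.451666… → 0.452.

0.452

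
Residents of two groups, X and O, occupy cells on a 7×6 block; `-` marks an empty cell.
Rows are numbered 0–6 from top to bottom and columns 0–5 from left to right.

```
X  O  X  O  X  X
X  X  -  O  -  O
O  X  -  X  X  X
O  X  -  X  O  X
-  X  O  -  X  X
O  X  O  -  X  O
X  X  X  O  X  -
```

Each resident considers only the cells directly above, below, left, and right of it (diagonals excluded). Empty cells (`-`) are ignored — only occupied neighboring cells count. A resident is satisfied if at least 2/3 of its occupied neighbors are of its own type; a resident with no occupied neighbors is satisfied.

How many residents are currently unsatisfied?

Row 0: (0,0)X 1/2 ✗ · (0,1)O 0/3 ✗ · (0,2)X 0/2 ✗ · (0,3)O 1/3 ✗ · (0,4)X 1/2 ✗ · (0,5)X 1/2 ✗
Row 1: (1,0)X 2/3 ✓ · (1,1)X 2/3 ✓ · (1,3)O 1/2 ✗ · (1,5)O 0/2 ✗
Row 2: (2,0)O 1/3 ✗ · (2,1)X 2/3 ✓ · (2,3)X 2/3 ✓ · (2,4)X 2/3 ✓ · (2,5)X 2/3 ✓
Row 3: (3,0)O 1/2 ✗ · (3,1)X 2/3 ✓ · (3,3)X 1/2 ✗ · (3,4)O 0/4 ✗ · (3,5)X 2/3 ✓
Row 4: (4,1)X 2/3 ✓ · (4,2)O 1/2 ✗ · (4,4)X 2/3 ✓ · (4,5)X 2/3 ✓
Row 5: (5,0)O 0/2 ✗ · (5,1)X 2/4 ✗ · (5,2)O 1/3 ✗ · (5,4)X 2/3 ✓ · (5,5)O 0/2 ✗
Row 6: (6,0)X 1/2 ✗ · (6,1)X 3/3 ✓ · (6,2)X 1/3 ✗ · (6,3)O 0/2 ✗ · (6,4)X 1/2 ✗
Unsatisfied: (0,0), (0,1), (0,2), (0,3), (0,4), (0,5), (1,3), (1,5), (2,0), (3,0), (3,3), (3,4), (4,2), (5,0), (5,1), (5,2), (5,5), (6,0), (6,2), (6,3), (6,4) — 21 in total.

21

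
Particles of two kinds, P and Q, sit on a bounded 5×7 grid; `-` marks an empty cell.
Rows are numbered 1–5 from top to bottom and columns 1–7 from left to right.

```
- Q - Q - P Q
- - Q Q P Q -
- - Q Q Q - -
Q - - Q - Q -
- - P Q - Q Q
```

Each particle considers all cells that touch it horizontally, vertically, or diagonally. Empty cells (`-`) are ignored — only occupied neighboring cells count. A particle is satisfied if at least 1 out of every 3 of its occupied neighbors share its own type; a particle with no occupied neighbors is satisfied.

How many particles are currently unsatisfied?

2

(1,2)Q 1/1 satisfied
(1,4)Q 2/3 satisfied
(1,6)P 1/3 satisfied
(1,7)Q 1/2 satisfied
(2,3)Q 5/5 satisfied
(2,4)Q 5/6 satisfied
(2,5)P 1/6 not
(2,6)Q 2/4 satisfied
(3,3)Q 4/4 satisfied
(3,4)Q 5/6 satisfied
(3,5)Q 5/6 satisfied
(4,1)Q 0/0 satisfied
(4,4)Q 4/5 satisfied
(4,6)Q 3/3 satisfied
(5,3)P 0/2 not
(5,4)Q 1/2 satisfied
(5,6)Q 2/2 satisfied
(5,7)Q 2/2 satisfied
Unsatisfied: (2,5), (5,3) — 2 in total.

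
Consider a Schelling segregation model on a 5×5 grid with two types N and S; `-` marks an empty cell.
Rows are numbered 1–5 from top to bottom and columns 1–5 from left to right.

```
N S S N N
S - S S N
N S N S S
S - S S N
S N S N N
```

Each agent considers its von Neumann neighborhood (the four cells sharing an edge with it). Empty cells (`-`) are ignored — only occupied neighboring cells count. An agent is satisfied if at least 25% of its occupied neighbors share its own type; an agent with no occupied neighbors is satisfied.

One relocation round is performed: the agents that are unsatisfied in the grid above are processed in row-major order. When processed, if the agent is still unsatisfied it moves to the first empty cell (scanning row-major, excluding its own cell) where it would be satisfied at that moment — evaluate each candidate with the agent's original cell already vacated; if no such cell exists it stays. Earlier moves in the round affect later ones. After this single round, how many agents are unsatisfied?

Initially unsatisfied (in order): (1,1), (2,1), (3,1), (3,2), (3,3), (5,2).
  (1,1) → (4,2).
  (2,1) → (1,1).
  (3,1): no empty cell satisfies it; stays.
  (3,2) → (2,1).
  (3,3) → (3,2).
  (5,2): now satisfied by earlier moves; stays.
Resulting grid:
S S S N N
S - S S N
N N - S S
S N S S N
S N S N N
All satisfied now.

0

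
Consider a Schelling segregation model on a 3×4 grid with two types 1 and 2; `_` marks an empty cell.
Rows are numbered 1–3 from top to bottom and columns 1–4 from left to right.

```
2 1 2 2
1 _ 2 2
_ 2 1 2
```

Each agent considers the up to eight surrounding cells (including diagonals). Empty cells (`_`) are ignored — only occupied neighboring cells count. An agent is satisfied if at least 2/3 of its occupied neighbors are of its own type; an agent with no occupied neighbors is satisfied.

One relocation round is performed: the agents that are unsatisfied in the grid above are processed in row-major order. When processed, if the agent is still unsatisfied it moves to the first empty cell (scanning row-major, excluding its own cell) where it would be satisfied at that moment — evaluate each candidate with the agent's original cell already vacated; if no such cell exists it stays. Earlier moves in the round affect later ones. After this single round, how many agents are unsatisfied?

Initially unsatisfied (in order): (1,1), (1,2), (2,1), (3,2), (3,3).
  (1,1): no empty cell satisfies it; stays.
  (1,2): no empty cell satisfies it; stays.
  (2,1): no empty cell satisfies it; stays.
  (3,2): no empty cell satisfies it; stays.
  (3,3): no empty cell satisfies it; stays.
Resulting grid:
2 1 2 2
1 _ 2 2
_ 2 1 2
Unsatisfied now: (1,1), (1,2), (2,1), (3,2), (3,3).

5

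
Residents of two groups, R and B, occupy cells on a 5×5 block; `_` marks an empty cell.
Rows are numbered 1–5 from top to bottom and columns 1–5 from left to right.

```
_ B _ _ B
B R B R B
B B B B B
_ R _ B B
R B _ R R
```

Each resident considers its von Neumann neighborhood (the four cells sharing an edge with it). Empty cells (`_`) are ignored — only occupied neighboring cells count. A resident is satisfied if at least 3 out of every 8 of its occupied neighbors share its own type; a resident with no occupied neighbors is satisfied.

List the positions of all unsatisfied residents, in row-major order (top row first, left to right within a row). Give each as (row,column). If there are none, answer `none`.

Row 1: (1,2)B 0/1 unhappy · (1,5)B 1/1 ok
Row 2: (2,1)B 1/2 ok · (2,2)R 0/4 unhappy · (2,3)B 1/3 unhappy · (2,4)R 0/3 unhappy · (2,5)B 2/3 ok
Row 3: (3,1)B 2/2 ok · (3,2)B 2/4 ok · (3,3)B 3/3 ok · (3,4)B 3/4 ok · (3,5)B 3/3 ok
Row 4: (4,2)R 0/2 unhappy · (4,4)B 2/3 ok · (4,5)B 2/3 ok
Row 5: (5,1)R 0/1 unhappy · (5,2)B 0/2 unhappy · (5,4)R 1/2 ok · (5,5)R 1/2 ok

(1,2), (2,2), (2,3), (2,4), (4,2), (5,1), (5,2)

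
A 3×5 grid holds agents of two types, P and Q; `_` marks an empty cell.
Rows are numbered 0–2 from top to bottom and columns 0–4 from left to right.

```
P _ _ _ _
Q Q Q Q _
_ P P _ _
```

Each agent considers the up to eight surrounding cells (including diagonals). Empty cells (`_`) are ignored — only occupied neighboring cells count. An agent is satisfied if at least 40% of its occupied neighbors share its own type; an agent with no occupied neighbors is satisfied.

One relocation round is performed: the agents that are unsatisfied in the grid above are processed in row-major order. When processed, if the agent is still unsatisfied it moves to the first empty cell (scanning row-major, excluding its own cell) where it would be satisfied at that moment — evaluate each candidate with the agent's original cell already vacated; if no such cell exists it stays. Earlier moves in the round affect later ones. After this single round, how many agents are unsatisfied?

Initially unsatisfied (in order): (0,0), (1,0), (2,1), (2,2).
  (0,0): no empty cell satisfies it; stays.
  (1,0) → (0,1).
  (2,1): no empty cell satisfies it; stays.
  (2,2) → (1,0).
Resulting grid:
P Q _ _ _
P Q Q Q _
_ P _ _ _
Unsatisfied now: (0,0), (2,1).

2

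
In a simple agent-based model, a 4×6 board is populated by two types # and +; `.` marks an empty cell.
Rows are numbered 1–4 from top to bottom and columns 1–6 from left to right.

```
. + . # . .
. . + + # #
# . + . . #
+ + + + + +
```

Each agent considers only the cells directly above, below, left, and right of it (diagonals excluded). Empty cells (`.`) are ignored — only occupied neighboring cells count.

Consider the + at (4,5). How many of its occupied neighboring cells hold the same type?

2

Occupied neighbors of (4,5): (4,4)=+, (4,6)=+.
Same type (+): 2 of 2.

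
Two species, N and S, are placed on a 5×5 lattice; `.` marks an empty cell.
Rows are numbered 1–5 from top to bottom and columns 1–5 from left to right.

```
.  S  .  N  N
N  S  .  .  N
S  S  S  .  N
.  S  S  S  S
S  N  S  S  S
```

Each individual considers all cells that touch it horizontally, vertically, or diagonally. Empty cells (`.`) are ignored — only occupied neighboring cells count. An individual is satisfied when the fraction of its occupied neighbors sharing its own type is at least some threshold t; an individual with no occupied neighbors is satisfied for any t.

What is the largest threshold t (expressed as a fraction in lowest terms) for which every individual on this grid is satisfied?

0/1

(1,2)S 1/2
(1,4)N 2/2
(1,5)N 2/2
(2,1)N 0/4
(2,2)S 4/5
(2,5)N 3/3
(3,1)S 3/4
(3,2)S 5/6
(3,3)S 5/5
(3,5)N 1/3
(4,2)S 6/7
(4,3)S 6/7
(4,4)S 6/7
(4,5)S 3/4
(5,1)S 1/2
(5,2)N 0/4
(5,3)S 4/5
(5,4)S 5/5
(5,5)S 3/3
The smallest same-type fraction is 0/4 at (2,1), which reduces to 0/1. Any threshold above that leaves this individual unsatisfied.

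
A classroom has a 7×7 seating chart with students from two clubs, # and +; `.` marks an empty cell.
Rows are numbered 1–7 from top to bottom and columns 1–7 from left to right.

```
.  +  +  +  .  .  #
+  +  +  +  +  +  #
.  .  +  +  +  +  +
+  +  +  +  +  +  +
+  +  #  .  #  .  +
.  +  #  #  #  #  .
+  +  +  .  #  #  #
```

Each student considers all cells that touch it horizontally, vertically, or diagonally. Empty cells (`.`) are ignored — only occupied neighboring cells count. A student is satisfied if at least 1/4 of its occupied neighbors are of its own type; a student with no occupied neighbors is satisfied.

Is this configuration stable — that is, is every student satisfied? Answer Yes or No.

Yes

Row 1: (1,2)+ 4/4 ✓ · (1,3)+ 5/5 ✓ · (1,4)+ 4/4 ✓ · (1,7)# 1/2 ✓
Row 2: (2,1)+ 2/2 ✓ · (2,2)+ 5/5 ✓ · (2,3)+ 7/7 ✓ · (2,4)+ 7/7 ✓ · (2,5)+ 6/6 ✓ · (2,6)+ 4/6 ✓ · (2,7)# 1/4 ✓
Row 3: (3,3)+ 7/7 ✓ · (3,4)+ 8/8 ✓ · (3,5)+ 8/8 ✓ · (3,6)+ 7/8 ✓ · (3,7)+ 4/5 ✓
Row 4: (4,1)+ 3/3 ✓ · (4,2)+ 5/6 ✓ · (4,3)+ 5/6 ✓ · (4,4)+ 5/7 ✓ · (4,5)+ 5/6 ✓ · (4,6)+ 6/7 ✓ · (4,7)+ 4/4 ✓
Row 5: (5,1)+ 4/4 ✓ · (5,2)+ 5/7 ✓ · (5,3)# 2/7 ✓ · (5,5)# 3/6 ✓ · (5,7)+ 2/3 ✓
Row 6: (6,2)+ 5/7 ✓ · (6,3)# 2/6 ✓ · (6,4)# 5/6 ✓ · (6,5)# 5/5 ✓ · (6,6)# 5/6 ✓
Row 7: (7,1)+ 2/2 ✓ · (7,2)+ 3/4 ✓ · (7,3)+ 2/4 ✓ · (7,5)# 4/4 ✓ · (7,6)# 4/4 ✓ · (7,7)# 2/2 ✓
All meet the threshold, so the configuration is stable.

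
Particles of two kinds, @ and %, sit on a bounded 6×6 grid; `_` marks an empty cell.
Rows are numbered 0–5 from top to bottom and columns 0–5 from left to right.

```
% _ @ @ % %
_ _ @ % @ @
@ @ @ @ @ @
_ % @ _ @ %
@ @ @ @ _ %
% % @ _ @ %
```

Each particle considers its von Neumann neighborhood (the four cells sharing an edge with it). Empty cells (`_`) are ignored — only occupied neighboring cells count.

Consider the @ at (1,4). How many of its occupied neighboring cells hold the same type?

2

Occupied neighbors of (1,4): (0,4)=%, (2,4)=@, (1,3)=%, (1,5)=@.
Same type (@): 2 of 4.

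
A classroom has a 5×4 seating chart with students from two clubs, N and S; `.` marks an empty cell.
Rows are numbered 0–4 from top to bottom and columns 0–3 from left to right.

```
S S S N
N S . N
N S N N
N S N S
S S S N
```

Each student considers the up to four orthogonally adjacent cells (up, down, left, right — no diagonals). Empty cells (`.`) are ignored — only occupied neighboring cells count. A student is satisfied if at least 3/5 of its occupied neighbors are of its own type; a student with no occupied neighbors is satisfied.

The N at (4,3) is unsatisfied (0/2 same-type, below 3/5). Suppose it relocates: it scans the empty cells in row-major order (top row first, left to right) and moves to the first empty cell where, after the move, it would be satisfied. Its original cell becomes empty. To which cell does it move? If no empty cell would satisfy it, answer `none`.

none

Vacating (4,3). Empty cells in order:
  (1,2): 2/4 same-type → still unsatisfied.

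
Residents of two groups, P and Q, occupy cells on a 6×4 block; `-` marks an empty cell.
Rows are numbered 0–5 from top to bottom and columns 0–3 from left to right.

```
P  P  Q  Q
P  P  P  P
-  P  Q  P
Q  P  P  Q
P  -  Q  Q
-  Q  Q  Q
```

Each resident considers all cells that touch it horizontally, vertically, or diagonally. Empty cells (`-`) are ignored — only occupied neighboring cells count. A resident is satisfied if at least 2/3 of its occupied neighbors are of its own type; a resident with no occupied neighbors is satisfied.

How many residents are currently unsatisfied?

11

(0,0)P 3/3 ok
(0,1)P 4/5 ok
(0,2)Q 1/5 unhappy
(0,3)Q 1/3 unhappy
(1,0)P 4/4 ok
(1,1)P 5/7 ok
(1,2)P 5/8 unhappy
(1,3)P 2/5 unhappy
(2,1)P 5/7 ok
(2,2)Q 1/8 unhappy
(2,3)P 3/5 unhappy
(3,0)Q 0/3 unhappy
(3,1)P 3/6 unhappy
(3,2)P 3/7 unhappy
(3,3)Q 3/5 unhappy
(4,0)P 1/3 unhappy
(4,2)Q 5/7 ok
(4,3)Q 4/5 ok
(5,1)Q 2/3 ok
(5,2)Q 4/4 ok
(5,3)Q 3/3 ok
Unsatisfied: (0,2), (0,3), (1,2), (1,3), (2,2), (2,3), (3,0), (3,1), (3,2), (3,3), (4,0) — 11 in total.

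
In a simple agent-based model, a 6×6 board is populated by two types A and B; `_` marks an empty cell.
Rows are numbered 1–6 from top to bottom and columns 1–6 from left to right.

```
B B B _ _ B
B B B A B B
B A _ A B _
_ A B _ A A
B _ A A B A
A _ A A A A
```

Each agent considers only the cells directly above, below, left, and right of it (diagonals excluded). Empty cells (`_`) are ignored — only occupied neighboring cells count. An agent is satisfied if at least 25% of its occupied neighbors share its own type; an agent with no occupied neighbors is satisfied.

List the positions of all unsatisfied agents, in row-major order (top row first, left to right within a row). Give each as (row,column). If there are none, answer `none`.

(4,3), (5,1), (5,5), (6,1)

Row 1: (1,1)B 2/2 satisfied · (1,2)B 3/3 satisfied · (1,3)B 2/2 satisfied · (1,6)B 1/1 satisfied
Row 2: (2,1)B 3/3 satisfied · (2,2)B 3/4 satisfied · (2,3)B 2/3 satisfied · (2,4)A 1/3 satisfied · (2,5)B 2/3 satisfied · (2,6)B 2/2 satisfied
Row 3: (3,1)B 1/2 satisfied · (3,2)A 1/3 satisfied · (3,4)A 1/2 satisfied · (3,5)B 1/3 satisfied
Row 4: (4,2)A 1/2 satisfied · (4,3)B 0/2 not · (4,5)A 1/3 satisfied · (4,6)A 2/2 satisfied
Row 5: (5,1)B 0/1 not · (5,3)A 2/3 satisfied · (5,4)A 2/3 satisfied · (5,5)B 0/4 not · (5,6)A 2/3 satisfied
Row 6: (6,1)A 0/1 not · (6,3)A 2/2 satisfied · (6,4)A 3/3 satisfied · (6,5)A 2/3 satisfied · (6,6)A 2/2 satisfied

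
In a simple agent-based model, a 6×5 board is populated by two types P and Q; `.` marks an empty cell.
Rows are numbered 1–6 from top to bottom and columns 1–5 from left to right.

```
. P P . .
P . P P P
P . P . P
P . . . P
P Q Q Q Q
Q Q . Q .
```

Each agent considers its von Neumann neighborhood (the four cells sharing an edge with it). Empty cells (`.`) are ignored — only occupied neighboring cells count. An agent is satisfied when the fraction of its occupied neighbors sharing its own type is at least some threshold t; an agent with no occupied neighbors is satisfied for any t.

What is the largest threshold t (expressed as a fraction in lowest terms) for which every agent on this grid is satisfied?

Row 1: (1,2)P 1/1 · (1,3)P 2/2
Row 2: (2,1)P 1/1 · (2,3)P 3/3 · (2,4)P 2/2 · (2,5)P 2/2
Row 3: (3,1)P 2/2 · (3,3)P 1/1 · (3,5)P 2/2
Row 4: (4,1)P 2/2 · (4,5)P 1/2
Row 5: (5,1)P 1/3 · (5,2)Q 2/3 · (5,3)Q 2/2 · (5,4)Q 3/3 · (5,5)Q 1/2
Row 6: (6,1)Q 1/2 · (6,2)Q 2/2 · (6,4)Q 1/1
The smallest same-type fraction is 1/3 at (5,1), which reduces to 1/3. Any threshold above that leaves this agent unsatisfied.

1/3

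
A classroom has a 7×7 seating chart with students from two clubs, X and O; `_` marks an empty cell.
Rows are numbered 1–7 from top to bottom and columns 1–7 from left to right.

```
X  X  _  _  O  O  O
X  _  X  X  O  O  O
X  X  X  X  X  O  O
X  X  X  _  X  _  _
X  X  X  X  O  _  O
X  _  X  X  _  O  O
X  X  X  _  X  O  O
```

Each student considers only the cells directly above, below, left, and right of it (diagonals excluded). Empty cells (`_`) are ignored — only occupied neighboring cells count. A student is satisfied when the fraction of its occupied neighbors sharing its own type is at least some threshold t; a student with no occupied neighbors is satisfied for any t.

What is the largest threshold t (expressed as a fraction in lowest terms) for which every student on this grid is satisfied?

(1,1)X 2/2
(1,2)X 1/1
(1,5)O 2/2
(1,6)O 3/3
(1,7)O 2/2
(2,1)X 2/2
(2,3)X 2/2
(2,4)X 2/3
(2,5)O 2/4
(2,6)O 4/4
(2,7)O 3/3
(3,1)X 3/3
(3,2)X 3/3
(3,3)X 4/4
(3,4)X 3/3
(3,5)X 2/4
(3,6)O 2/3
(3,7)O 2/2
(4,1)X 3/3
(4,2)X 4/4
(4,3)X 3/3
(4,5)X 1/2
(5,1)X 3/3
(5,2)X 3/3
(5,3)X 4/4
(5,4)X 2/3
(5,5)O 0/2
(5,7)O 1/1
(6,1)X 2/2
(6,3)X 3/3
(6,4)X 2/2
(6,6)O 2/2
(6,7)O 3/3
(7,1)X 2/2
(7,2)X 2/2
(7,3)X 2/2
(7,5)X 0/1
(7,6)O 2/3
(7,7)O 2/2
The smallest same-type fraction is 0/2 at (5,5), which reduces to 0/1. Any threshold above that leaves this student unsatisfied.

0/1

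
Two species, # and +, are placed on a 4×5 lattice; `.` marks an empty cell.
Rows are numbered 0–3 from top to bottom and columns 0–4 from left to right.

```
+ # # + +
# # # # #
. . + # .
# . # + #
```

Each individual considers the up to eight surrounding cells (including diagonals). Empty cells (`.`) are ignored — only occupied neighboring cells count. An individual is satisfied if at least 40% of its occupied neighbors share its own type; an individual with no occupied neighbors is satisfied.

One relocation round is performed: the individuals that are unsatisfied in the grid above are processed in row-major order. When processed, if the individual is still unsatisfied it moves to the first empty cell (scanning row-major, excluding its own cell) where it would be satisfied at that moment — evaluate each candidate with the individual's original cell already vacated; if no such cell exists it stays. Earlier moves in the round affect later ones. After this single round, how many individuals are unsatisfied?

4

Initially unsatisfied (in order): (0,0), (0,3), (0,4), (2,2), (3,2), (3,3).
  (0,0): no empty cell satisfies it; stays.
  (0,3): no empty cell satisfies it; stays.
  (0,4): no empty cell satisfies it; stays.
  (2,2): no empty cell satisfies it; stays.
  (3,2) → (2,0).
  (3,3) → (3,2).
Resulting grid:
+ # # + +
# # # # #
# . + # .
# . + . #
Unsatisfied now: (0,0), (0,3), (0,4), (2,2).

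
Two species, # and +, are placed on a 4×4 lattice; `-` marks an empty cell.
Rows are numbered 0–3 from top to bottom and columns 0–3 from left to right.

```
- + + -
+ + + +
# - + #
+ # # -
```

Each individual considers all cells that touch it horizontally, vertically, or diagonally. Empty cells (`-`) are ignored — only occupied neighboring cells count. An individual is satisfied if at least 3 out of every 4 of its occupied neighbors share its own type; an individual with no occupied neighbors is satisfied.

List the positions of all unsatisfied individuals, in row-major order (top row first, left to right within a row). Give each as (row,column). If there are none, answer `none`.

Row 0: (0,1)+ 4/4 satisfied · (0,2)+ 4/4 satisfied
Row 1: (1,0)+ 2/3 not · (1,1)+ 5/6 satisfied · (1,2)+ 5/6 satisfied · (1,3)+ 3/4 satisfied
Row 2: (2,0)# 1/4 not · (2,2)+ 3/6 not · (2,3)# 1/4 not
Row 3: (3,0)+ 0/2 not · (3,1)# 2/4 not · (3,2)# 2/3 not

(1,0), (2,0), (2,2), (2,3), (3,0), (3,1), (3,2)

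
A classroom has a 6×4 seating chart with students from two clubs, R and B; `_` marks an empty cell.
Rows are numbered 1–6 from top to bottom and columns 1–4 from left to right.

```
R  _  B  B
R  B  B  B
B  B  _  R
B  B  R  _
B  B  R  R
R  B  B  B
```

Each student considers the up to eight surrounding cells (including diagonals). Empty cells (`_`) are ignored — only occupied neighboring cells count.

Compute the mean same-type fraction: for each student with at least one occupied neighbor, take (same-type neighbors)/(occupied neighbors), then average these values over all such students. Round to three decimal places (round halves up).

0.610

Row 1: (1,1)R 1/2 · (1,3)B 4/4 · (1,4)B 3/3
Row 2: (2,1)R 1/4 · (2,2)B 4/6 · (2,3)B 5/6 · (2,4)B 3/4
Row 3: (3,1)B 4/5 · (3,2)B 5/7 · (3,4)R 1/3
Row 4: (4,1)B 5/5 · (4,2)B 5/7 · (4,3)R 3/6
Row 5: (5,1)B 4/5 · (5,2)B 5/8 · (5,3)R 2/7 · (5,4)R 2/4
Row 6: (6,1)R 0/3 · (6,2)B 3/5 · (6,3)B 3/5 · (6,4)B 1/3
Sum over 21 students: 1/2 + 4/4 + 3/3 + 1/4 + 4/6 + 5/6 + 3/4 + 4/5 + 5/7 + 1/3 + 5/5 + 5/7 + 3/6 + 4/5 + 5/8 + 2/7 + 2/4 + 0/3 + 3/5 + 3/5 + 1/3 = 10757/840; mean = 10757/840 ÷ 21 = 10757/17640 = 0.609807… → 0.610.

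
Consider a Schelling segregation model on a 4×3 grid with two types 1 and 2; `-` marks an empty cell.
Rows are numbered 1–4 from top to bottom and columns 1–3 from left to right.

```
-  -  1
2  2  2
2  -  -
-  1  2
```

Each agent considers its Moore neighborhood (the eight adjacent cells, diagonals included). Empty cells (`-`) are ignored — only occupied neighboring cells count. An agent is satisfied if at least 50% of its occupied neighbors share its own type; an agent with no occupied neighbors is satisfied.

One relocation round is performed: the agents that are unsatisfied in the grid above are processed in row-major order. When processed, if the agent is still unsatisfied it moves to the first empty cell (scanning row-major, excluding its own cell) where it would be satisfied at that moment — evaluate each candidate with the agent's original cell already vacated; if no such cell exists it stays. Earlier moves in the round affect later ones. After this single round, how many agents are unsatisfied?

Initially unsatisfied (in order): (1,3), (4,2), (4,3).
  (1,3) → (4,1).
  (4,2): no empty cell satisfies it; stays.
  (4,3) → (1,1).
Resulting grid:
2 - -
2 2 2
2 - -
1 1 -
All satisfied now.

0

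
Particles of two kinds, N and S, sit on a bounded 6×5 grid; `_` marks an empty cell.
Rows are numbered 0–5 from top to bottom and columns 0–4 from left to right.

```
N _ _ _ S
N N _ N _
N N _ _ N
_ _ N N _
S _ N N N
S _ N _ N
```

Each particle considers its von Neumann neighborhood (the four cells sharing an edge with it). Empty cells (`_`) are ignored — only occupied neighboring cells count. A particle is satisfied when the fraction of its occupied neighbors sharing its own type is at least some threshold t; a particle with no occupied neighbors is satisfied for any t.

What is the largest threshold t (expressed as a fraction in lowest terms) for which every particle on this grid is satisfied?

1/1

(0,0)N 1/1
(0,4)S — no occupied neighbors
(1,0)N 3/3
(1,1)N 2/2
(1,3)N — no occupied neighbors
(2,0)N 2/2
(2,1)N 2/2
(2,4)N — no occupied neighbors
(3,2)N 2/2
(3,3)N 2/2
(4,0)S 1/1
(4,2)N 3/3
(4,3)N 3/3
(4,4)N 2/2
(5,0)S 1/1
(5,2)N 1/1
(5,4)N 1/1
The smallest same-type fraction is 1/1 at (0,0), which reduces to 1/1. Any threshold above that leaves this particle unsatisfied.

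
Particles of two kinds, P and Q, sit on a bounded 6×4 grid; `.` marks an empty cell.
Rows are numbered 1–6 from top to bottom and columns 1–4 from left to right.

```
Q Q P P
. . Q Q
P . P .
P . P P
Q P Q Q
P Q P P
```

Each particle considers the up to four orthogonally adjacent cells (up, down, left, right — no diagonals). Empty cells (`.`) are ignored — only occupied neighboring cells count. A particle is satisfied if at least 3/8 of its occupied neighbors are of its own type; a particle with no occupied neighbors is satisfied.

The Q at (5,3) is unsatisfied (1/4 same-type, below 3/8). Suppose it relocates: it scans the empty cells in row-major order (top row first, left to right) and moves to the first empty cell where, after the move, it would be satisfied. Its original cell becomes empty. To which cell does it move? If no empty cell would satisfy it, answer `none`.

(2,1)

Vacating (5,3). Empty cells in order:
  (2,1): 1/2 same-type → satisfied — stop here.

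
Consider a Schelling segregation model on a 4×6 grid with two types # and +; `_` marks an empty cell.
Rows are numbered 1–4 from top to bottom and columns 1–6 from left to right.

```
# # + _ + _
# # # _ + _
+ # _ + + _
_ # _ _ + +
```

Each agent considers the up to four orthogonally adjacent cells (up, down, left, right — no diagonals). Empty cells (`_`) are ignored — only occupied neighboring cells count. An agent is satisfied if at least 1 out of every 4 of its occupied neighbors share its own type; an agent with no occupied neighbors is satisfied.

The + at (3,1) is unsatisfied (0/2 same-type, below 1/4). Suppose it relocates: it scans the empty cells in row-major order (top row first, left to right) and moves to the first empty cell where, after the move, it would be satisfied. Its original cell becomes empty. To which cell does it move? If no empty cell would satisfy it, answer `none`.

(1,4)

Vacating (3,1). Empty cells in order:
  (1,4): 2/2 same-type → satisfied — stop here.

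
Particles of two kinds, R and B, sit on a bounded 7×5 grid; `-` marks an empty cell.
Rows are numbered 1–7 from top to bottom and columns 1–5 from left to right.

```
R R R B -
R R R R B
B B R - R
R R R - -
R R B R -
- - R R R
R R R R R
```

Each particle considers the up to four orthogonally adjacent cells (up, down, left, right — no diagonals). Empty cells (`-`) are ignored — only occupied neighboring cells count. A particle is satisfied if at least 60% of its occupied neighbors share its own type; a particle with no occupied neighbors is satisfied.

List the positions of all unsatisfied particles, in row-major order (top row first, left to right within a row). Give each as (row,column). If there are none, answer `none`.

(1,1)R 2/2 satisfied
(1,2)R 3/3 satisfied
(1,3)R 2/3 satisfied
(1,4)B 0/2 not
(2,1)R 2/3 satisfied
(2,2)R 3/4 satisfied
(2,3)R 4/4 satisfied
(2,4)R 1/3 not
(2,5)B 0/2 not
(3,1)B 1/3 not
(3,2)B 1/4 not
(3,3)R 2/3 satisfied
(3,5)R 0/1 not
(4,1)R 2/3 satisfied
(4,2)R 3/4 satisfied
(4,3)R 2/3 satisfied
(5,1)R 2/2 satisfied
(5,2)R 2/3 satisfied
(5,3)B 0/4 not
(5,4)R 1/2 not
(6,3)R 2/3 satisfied
(6,4)R 4/4 satisfied
(6,5)R 2/2 satisfied
(7,1)R 1/1 satisfied
(7,2)R 2/2 satisfied
(7,3)R 3/3 satisfied
(7,4)R 3/3 satisfied
(7,5)R 2/2 satisfied

(1,4), (2,4), (2,5), (3,1), (3,2), (3,5), (5,3), (5,4)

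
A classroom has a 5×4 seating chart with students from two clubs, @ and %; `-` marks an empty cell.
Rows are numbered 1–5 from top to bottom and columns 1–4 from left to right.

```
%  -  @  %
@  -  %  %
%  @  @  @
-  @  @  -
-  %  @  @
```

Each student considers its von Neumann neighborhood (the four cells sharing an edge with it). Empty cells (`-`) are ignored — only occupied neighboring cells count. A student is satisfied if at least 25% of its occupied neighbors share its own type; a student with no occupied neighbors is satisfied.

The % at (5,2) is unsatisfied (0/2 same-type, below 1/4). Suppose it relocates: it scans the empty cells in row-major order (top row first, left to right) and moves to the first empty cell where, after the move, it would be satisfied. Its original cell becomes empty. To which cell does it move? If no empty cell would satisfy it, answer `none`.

(1,2)

Vacating (5,2). Empty cells in order:
  (1,2): 1/2 same-type → satisfied — stop here.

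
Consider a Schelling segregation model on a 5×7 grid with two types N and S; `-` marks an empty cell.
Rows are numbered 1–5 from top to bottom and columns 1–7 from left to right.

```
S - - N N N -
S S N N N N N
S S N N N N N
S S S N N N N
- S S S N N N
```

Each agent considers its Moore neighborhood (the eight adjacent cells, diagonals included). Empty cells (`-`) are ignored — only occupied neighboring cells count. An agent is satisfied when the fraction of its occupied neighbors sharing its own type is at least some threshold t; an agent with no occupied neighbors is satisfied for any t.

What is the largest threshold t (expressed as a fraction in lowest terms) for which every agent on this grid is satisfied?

(1,1)S 2/2
(1,4)N 4/4
(1,5)N 5/5
(1,6)N 4/4
(2,1)S 4/4
(2,2)S 4/6
(2,3)N 4/6
(2,4)N 7/7
(2,5)N 8/8
(2,6)N 7/7
(2,7)N 4/4
(3,1)S 5/5
(3,2)S 6/8
(3,3)N 4/8
(3,4)N 7/8
(3,5)N 8/8
(3,6)N 8/8
(3,7)N 5/5
(4,1)S 4/4
(4,2)S 6/7
(4,3)S 5/8
(4,4)N 5/8
(4,5)N 7/8
(4,6)N 8/8
(4,7)N 5/5
(5,2)S 4/4
(5,3)S 4/5
(5,4)S 2/5
(5,5)N 4/5
(5,6)N 5/5
(5,7)N 3/3
The smallest same-type fraction is 2/5 at (5,4), which reduces to 2/5. Any threshold above that leaves this agent unsatisfied.

2/5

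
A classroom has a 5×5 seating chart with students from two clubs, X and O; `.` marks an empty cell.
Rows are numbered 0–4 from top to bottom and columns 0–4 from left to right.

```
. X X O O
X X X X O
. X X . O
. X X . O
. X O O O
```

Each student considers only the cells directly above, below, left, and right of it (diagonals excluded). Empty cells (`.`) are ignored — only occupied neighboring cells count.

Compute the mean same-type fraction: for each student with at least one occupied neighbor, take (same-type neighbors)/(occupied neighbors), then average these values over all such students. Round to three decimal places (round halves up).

Row 0: (0,1)X 2/2 · (0,2)X 2/3 · (0,3)O 1/3 · (0,4)O 2/2
Row 1: (1,0)X 1/1 · (1,1)X 4/4 · (1,2)X 4/4 · (1,3)X 1/3 · (1,4)O 2/3
Row 2: (2,1)X 3/3 · (2,2)X 3/3 · (2,4)O 2/2
Row 3: (3,1)X 3/3 · (3,2)X 2/3 · (3,4)O 2/2
Row 4: (4,1)X 1/2 · (4,2)O 1/3 · (4,3)O 2/2 · (4,4)O 2/2
Sum over 19 students: 2/2 + 2/3 + 1/3 + 2/2 + 1/1 + 4/4 + 4/4 + 1/3 + 2/3 + 3/3 + 3/3 + 2/2 + 3/3 + 2/3 + 2/2 + 1/2 + 1/3 + 2/2 + 2/2 = 31/2; mean = 31/2 ÷ 19 = 31/38 = 0.815789… → 0.816.

0.816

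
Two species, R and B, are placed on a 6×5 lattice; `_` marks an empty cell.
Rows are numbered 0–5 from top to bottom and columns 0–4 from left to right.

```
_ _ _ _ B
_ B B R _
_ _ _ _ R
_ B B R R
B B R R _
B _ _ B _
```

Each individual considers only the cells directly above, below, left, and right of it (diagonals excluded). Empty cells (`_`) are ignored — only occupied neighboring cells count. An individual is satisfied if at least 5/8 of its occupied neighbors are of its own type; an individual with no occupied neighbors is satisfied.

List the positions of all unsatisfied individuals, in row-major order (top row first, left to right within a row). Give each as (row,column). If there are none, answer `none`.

(1,2), (1,3), (3,2), (4,2), (5,3)

(0,4)B 0/0 satisfied
(1,1)B 1/1 satisfied
(1,2)B 1/2 not
(1,3)R 0/1 not
(2,4)R 1/1 satisfied
(3,1)B 2/2 satisfied
(3,2)B 1/3 not
(3,3)R 2/3 satisfied
(3,4)R 2/2 satisfied
(4,0)B 2/2 satisfied
(4,1)B 2/3 satisfied
(4,2)R 1/3 not
(4,3)R 2/3 satisfied
(5,0)B 1/1 satisfied
(5,3)B 0/1 not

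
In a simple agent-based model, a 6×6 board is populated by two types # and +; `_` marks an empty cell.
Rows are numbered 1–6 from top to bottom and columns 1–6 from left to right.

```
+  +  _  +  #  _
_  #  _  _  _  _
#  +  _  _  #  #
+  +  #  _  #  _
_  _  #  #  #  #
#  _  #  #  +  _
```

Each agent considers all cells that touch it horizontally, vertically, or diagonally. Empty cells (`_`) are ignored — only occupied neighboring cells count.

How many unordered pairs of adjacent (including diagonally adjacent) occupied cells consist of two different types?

14

Scan each occupied cell's neighbors to the right and below (and the two forward diagonals) so each pair is counted once.
Row 1: +(1,1)–+(1,2)= +(1,1)–#(2,2)≠ +(1,2)–#(2,2)≠ +(1,4)–#(1,5)≠  → 3/4 unlike.
Row 2: #(2,2)–+(3,2)≠ #(2,2)–#(3,1)=  → 1/2 unlike.
Row 3: #(3,1)–+(3,2)≠ #(3,1)–+(4,1)≠ #(3,1)–+(4,2)≠ +(3,2)–+(4,2)= +(3,2)–#(4,3)≠ +(3,2)–+(4,1)= #(3,5)–#(3,6)= #(3,5)–#(4,5)= #(3,6)–#(4,5)=  → 4/9 unlike.
Row 4: +(4,1)–+(4,2)= +(4,2)–#(4,3)≠ +(4,2)–#(5,3)≠ #(4,3)–#(5,3)= #(4,3)–#(5,4)= #(4,5)–#(5,5)= #(4,5)–#(5,6)= #(4,5)–#(5,4)=  → 2/8 unlike.
Row 5: #(5,3)–#(5,4)= #(5,3)–#(6,3)= #(5,3)–#(6,4)= #(5,4)–#(5,5)= #(5,4)–#(6,4)= #(5,4)–+(6,5)≠ #(5,4)–#(6,3)= #(5,5)–#(5,6)= #(5,5)–+(6,5)≠ #(5,5)–#(6,4)= #(5,6)–+(6,5)≠  → 3/11 unlike.
Row 6: #(6,3)–#(6,4)= #(6,4)–+(6,5)≠  → 1/2 unlike.
Total adjacent occupied pairs: 36; unlike-type pairs: 14.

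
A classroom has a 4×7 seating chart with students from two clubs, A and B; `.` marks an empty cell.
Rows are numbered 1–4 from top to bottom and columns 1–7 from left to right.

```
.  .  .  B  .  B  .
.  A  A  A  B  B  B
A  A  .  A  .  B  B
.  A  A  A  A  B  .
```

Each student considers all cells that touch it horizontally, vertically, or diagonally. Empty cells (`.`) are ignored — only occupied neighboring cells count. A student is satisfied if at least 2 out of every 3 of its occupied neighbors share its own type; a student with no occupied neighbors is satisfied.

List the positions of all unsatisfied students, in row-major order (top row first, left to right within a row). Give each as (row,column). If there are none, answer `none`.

(1,4), (2,4), (4,5)

(1,4)B 1/3 not
(1,6)B 3/3 satisfied
(2,2)A 3/3 satisfied
(2,3)A 4/5 satisfied
(2,4)A 2/4 not
(2,5)B 4/6 satisfied
(2,6)B 5/5 satisfied
(2,7)B 4/4 satisfied
(3,1)A 3/3 satisfied
(3,2)A 5/5 satisfied
(3,4)A 5/6 satisfied
(3,6)B 5/6 satisfied
(3,7)B 4/4 satisfied
(4,2)A 3/3 satisfied
(4,3)A 4/4 satisfied
(4,4)A 3/3 satisfied
(4,5)A 2/4 not
(4,6)B 2/3 satisfied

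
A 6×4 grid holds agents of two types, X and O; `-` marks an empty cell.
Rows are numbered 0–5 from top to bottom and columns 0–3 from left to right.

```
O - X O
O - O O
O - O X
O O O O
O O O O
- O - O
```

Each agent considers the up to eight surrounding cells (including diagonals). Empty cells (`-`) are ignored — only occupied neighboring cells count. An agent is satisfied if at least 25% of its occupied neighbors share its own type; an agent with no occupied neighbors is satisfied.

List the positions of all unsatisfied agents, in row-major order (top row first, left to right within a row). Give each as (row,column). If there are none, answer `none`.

(0,0)O 1/1 satisfied
(0,2)X 0/3 not
(0,3)O 2/3 satisfied
(1,0)O 2/2 satisfied
(1,2)O 3/5 satisfied
(1,3)O 3/5 satisfied
(2,0)O 3/3 satisfied
(2,2)O 5/6 satisfied
(2,3)X 0/5 not
(3,0)O 4/4 satisfied
(3,1)O 7/7 satisfied
(3,2)O 6/7 satisfied
(3,3)O 4/5 satisfied
(4,0)O 4/4 satisfied
(4,1)O 6/6 satisfied
(4,2)O 7/7 satisfied
(4,3)O 4/4 satisfied
(5,1)O 3/3 satisfied
(5,3)O 2/2 satisfied

(0,2), (2,3)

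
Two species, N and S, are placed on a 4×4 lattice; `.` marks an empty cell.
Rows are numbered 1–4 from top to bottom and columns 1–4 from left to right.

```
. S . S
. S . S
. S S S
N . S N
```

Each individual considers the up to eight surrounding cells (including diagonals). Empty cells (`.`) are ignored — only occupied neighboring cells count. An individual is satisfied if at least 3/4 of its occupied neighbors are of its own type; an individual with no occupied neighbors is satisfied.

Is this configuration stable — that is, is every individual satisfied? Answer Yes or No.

Row 1: (1,2)S 1/1 ok · (1,4)S 1/1 ok
Row 2: (2,2)S 3/3 ok · (2,4)S 3/3 ok
Row 3: (3,2)S 3/4 ok · (3,3)S 5/6 ok · (3,4)S 3/4 ok
Row 4: (4,1)N 0/1 unhappy · (4,3)S 3/4 ok · (4,4)N 0/3 unhappy
For instance (4,1) has only 0/1 same-type neighbors, below 3/4.

No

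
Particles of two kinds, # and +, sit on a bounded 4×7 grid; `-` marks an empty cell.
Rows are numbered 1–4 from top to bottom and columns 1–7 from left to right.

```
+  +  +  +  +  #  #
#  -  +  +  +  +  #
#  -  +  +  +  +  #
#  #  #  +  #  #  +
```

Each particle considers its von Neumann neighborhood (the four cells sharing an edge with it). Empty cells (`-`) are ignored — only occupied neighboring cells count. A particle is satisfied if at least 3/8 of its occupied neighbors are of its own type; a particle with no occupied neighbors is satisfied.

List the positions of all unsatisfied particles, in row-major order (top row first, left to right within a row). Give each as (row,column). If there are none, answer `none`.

(1,6), (3,7), (4,3), (4,4), (4,5), (4,6), (4,7)

Row 1: (1,1)+ 1/2 ok · (1,2)+ 2/2 ok · (1,3)+ 3/3 ok · (1,4)+ 3/3 ok · (1,5)+ 2/3 ok · (1,6)# 1/3 unhappy · (1,7)# 2/2 ok
Row 2: (2,1)# 1/2 ok · (2,3)+ 3/3 ok · (2,4)+ 4/4 ok · (2,5)+ 4/4 ok · (2,6)+ 2/4 ok · (2,7)# 2/3 ok
Row 3: (3,1)# 2/2 ok · (3,3)+ 2/3 ok · (3,4)+ 4/4 ok · (3,5)+ 3/4 ok · (3,6)+ 2/4 ok · (3,7)# 1/3 unhappy
Row 4: (4,1)# 2/2 ok · (4,2)# 2/2 ok · (4,3)# 1/3 unhappy · (4,4)+ 1/3 unhappy · (4,5)# 1/3 unhappy · (4,6)# 1/3 unhappy · (4,7)+ 0/2 unhappy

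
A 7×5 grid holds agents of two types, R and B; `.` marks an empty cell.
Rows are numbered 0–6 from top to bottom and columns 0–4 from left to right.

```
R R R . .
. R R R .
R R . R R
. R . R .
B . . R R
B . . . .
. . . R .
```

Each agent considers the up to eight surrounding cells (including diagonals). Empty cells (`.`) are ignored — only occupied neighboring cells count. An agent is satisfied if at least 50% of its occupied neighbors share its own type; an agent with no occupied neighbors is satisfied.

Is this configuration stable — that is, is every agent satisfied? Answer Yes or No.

(0,0)R 2/2 satisfied
(0,1)R 4/4 satisfied
(0,2)R 4/4 satisfied
(1,1)R 6/6 satisfied
(1,2)R 6/6 satisfied
(1,3)R 4/4 satisfied
(2,0)R 3/3 satisfied
(2,1)R 4/4 satisfied
(2,3)R 4/4 satisfied
(2,4)R 3/3 satisfied
(3,1)R 2/3 satisfied
(3,3)R 4/4 satisfied
(4,0)B 1/2 satisfied
(4,3)R 2/2 satisfied
(4,4)R 2/2 satisfied
(5,0)B 1/1 satisfied
(6,3)R 0/0 satisfied
All meet the threshold, so the configuration is stable.

Yes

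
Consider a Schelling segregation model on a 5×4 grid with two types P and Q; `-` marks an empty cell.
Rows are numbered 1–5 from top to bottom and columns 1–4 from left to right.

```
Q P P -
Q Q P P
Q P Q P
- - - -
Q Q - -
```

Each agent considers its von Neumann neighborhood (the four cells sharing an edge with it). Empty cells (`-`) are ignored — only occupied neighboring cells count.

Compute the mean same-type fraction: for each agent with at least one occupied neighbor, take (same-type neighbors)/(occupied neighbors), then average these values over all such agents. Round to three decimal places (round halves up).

(1,1)Q 1/2
(1,2)P 1/3
(1,3)P 2/2
(2,1)Q 3/3
(2,2)Q 1/4
(2,3)P 2/4
(2,4)P 2/2
(3,1)Q 1/2
(3,2)P 0/3
(3,3)Q 0/3
(3,4)P 1/2
(5,1)Q 1/1
(5,2)Q 1/1
Sum over 13 agents: 1/2 + 1/3 + 2/2 + 3/3 + 1/4 + 2/4 + 2/2 + 1/2 + 0/3 + 0/3 + 1/2 + 1/1 + 1/1 = 91/12; mean = 91/12 ÷ 13 = 7/12 = 0.583333… → 0.583.

0.583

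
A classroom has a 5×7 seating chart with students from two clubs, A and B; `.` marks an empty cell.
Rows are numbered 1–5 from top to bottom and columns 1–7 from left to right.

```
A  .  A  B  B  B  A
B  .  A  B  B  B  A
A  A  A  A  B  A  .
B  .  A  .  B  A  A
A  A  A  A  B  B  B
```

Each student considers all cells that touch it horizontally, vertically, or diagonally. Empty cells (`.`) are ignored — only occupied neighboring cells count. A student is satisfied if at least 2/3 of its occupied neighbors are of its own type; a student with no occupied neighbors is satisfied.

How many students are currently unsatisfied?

22

Row 1: (1,1)A 0/1 unhappy · (1,3)A 1/3 unhappy · (1,4)B 3/5 unhappy · (1,5)B 5/5 ok · (1,6)B 3/5 unhappy · (1,7)A 1/3 unhappy
Row 2: (2,1)B 0/3 unhappy · (2,3)A 4/6 ok · (2,4)B 4/8 unhappy · (2,5)B 6/8 ok · (2,6)B 4/7 unhappy · (2,7)A 2/4 unhappy
Row 3: (3,1)A 1/3 unhappy · (3,2)A 4/6 ok · (3,3)A 4/5 ok · (3,4)A 3/7 unhappy · (3,5)B 4/7 unhappy · (3,6)A 3/7 unhappy
Row 4: (4,1)B 0/4 unhappy · (4,3)A 6/6 ok · (4,5)B 3/7 unhappy · (4,6)A 2/7 unhappy · (4,7)A 2/4 unhappy
Row 5: (5,1)A 1/2 unhappy · (5,2)A 3/4 ok · (5,3)A 3/3 ok · (5,4)A 2/4 unhappy · (5,5)B 2/4 unhappy · (5,6)B 3/5 unhappy · (5,7)B 1/3 unhappy
Unsatisfied: (1,1), (1,3), (1,4), (1,6), (1,7), (2,1), (2,4), (2,6), (2,7), (3,1), (3,4), (3,5), (3,6), (4,1), (4,5), (4,6), (4,7), (5,1), (5,4), (5,5), (5,6), (5,7) — 22 in total.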